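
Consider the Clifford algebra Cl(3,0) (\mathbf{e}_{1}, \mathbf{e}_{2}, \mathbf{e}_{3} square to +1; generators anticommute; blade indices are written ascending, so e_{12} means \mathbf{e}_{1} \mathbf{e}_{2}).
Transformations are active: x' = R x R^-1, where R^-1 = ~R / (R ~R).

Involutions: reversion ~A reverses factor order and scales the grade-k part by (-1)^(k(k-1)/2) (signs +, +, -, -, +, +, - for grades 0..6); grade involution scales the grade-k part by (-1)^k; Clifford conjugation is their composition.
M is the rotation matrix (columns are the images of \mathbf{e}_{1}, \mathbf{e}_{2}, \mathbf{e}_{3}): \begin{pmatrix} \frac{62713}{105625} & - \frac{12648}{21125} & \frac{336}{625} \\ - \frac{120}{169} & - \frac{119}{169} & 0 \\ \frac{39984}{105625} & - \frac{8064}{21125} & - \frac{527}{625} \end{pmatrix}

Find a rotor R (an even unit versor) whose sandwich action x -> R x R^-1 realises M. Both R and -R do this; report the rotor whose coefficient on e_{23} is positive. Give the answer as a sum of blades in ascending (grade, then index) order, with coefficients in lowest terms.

Method: write R = a + b12*e_{12} + b13*e_{13} + b23*e_{23} with a^2 + b12^2 + b13^2 + b23^2 = 1 (so R^-1 = ~R). Expanding the columns R e_j ~R gives tr M = 4a^2 - 1 and, from the antisymmetric part, M21 - M12 = -4a*b12, M13 - M31 = 4a*b13, M32 - M23 = -4a*b23.
Here tr M = -\frac{4029}{4225}, so a^2 = (1 + tr M)/4 = \frac{49}{4225} and a = ±\frac{7}{65}. Taking a = \frac{7}{65}: M21 - M12 = -\frac{2352}{21125}, M13 - M31 = \frac{672}{4225}, M32 - M23 = -\frac{8064}{21125}, giving b12 = \frac{84}{325}, b13 = \frac{24}{65}, b23 = \frac{288}{325}, i.e. R = \frac{7}{65} + \frac{84}{325} e_{12} + \frac{24}{65} e_{13} + \frac{288}{325} e_{23}.
Its e_{23} coefficient is already positive.
Answer: \frac{7}{65} + \frac{84}{325} e_{12} + \frac{24}{65} e_{13} + \frac{288}{325} e_{23}. Uniqueness: Spin(3) -> SO(3) maps R and -R to the same rotation of trace -\frac{4029}{4225}; fixing the sign of the e_{23} coefficient removes the ambiguity.


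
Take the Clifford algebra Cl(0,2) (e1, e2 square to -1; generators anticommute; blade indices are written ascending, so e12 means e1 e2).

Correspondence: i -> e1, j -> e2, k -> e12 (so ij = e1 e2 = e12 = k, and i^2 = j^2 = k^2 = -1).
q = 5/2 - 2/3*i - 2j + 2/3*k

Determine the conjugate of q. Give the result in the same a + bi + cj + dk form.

In blades: q = 5/2 - 2/3*e1 - 2*e2 + 2/3*e12.
Conjugation here is Clifford conjugation: the scalar is fixed and the grade-1 and grade-2 blades all flip sign, giving 5/2 + 2/3*e1 + 2*e2 - 2/3*e12; translating back:
Answer: 5/2 + 2/3*i + 2j - 2/3*k


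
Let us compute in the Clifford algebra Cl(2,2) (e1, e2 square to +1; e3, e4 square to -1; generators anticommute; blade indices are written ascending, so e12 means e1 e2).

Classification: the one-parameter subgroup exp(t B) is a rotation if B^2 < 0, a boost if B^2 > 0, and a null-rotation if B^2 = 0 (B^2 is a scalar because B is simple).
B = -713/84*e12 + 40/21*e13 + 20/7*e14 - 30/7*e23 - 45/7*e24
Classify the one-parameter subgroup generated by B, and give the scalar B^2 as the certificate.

B^2 term by term: the squares give (-713/84)^2*(e12)^2 + (40/21)^2*(e13)^2 + (20/7)^2*(e14)^2 + (-30/7)^2*(e23)^2 + (-45/7)^2*(e24)^2 = 508369/7056*(-1) + 1600/441*(+1) + 400/49*(+1) + 900/49*(+1) + 2025/49*(+1) = -9/16 (each basis 2-blade squares to minus the product of its generators' squares); cross terms between blades sharing an index anticommute and cancel; the commuting (index-disjoint) pairs give grade-4 terms 2*c*c'*(blade product), which cancel blade by blade — e1234: 1200/49 - 1200/49 = 0 — confirming B is simple. So B^2 = -9/16.
Answer: rotation, certificate B^2 = -9/16. Why this suffices: the scalar -9/16 survives any versor conjugation, so its sign alone determines the class however B is presented.


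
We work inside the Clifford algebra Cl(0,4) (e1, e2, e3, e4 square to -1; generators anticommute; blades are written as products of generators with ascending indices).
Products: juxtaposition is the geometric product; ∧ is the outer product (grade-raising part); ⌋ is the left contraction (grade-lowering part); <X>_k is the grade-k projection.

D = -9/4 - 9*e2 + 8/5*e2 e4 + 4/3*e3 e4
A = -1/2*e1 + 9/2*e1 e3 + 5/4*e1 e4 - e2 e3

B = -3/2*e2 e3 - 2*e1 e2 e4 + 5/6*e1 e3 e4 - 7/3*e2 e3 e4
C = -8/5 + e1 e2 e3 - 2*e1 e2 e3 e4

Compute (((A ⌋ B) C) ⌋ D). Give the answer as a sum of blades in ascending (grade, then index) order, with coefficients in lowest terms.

step 1: -3/2 - 5/2*e2 + 25/24*e3 - 73/12*e4 - e2 e4 + 5/12*e3 e4
step 2: 12/5 + 4*e2 - 5/3*e3 + 146/15*e4 - 5/24*e1 e2 - 1/2*e1 e3 + 8/5*e2 e4 - 2/3*e3 e4 + 32/3*e1 e2 e3 + 5/2*e1 e2 e4 + 6*e1 e3 e4 + 109/12*e1 e2 e3 e4
step 3: 6509/225 - 452/75*e2 + 584/45*e3 - 188/45*e4 + 96/25*e2 e4 + 16/5*e3 e4
Answer: 6509/225 - 452/75*e2 + 584/45*e3 - 188/45*e4 + 96/25*e2 e4 + 16/5*e3 e4


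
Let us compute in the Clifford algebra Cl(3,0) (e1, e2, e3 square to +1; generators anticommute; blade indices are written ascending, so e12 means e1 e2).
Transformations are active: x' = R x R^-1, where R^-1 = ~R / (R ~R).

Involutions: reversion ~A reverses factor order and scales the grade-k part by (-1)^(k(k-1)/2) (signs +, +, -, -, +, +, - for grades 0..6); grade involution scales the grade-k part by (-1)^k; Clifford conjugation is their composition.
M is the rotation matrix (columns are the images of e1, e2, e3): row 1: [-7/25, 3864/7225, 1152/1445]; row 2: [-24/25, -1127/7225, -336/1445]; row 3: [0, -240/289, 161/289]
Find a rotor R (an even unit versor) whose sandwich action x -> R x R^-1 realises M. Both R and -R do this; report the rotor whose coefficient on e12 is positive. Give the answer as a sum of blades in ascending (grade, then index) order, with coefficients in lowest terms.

Method: write R = a + b12*e12 + b13*e13 + b23*e23 with a^2 + b12^2 + b13^2 + b23^2 = 1 (so R^-1 = ~R). Expanding the columns R e_j ~R gives tr M = 4a^2 - 1 and, from the antisymmetric part, M21 - M12 = -4a*b12, M13 - M31 = 4a*b13, M32 - M23 = -4a*b23.
Here tr M = 35/289, so a^2 = (1 + tr M)/4 = 81/289 and a = ±9/17. Taking a = 9/17: M21 - M12 = -432/289, M13 - M31 = 1152/1445, M32 - M23 = -864/1445, giving b12 = 12/17, b13 = 32/85, b23 = 24/85, i.e. R = 9/17 + 12/17*e12 + 32/85*e13 + 24/85*e23.
Its e12 coefficient is already positive.
Answer: 9/17 + 12/17*e12 + 32/85*e13 + 24/85*e23. Note: both R and -R realise this M (trace 35/289); the covering map identifies them, and the e12-coefficient sign is the tie-breaker.


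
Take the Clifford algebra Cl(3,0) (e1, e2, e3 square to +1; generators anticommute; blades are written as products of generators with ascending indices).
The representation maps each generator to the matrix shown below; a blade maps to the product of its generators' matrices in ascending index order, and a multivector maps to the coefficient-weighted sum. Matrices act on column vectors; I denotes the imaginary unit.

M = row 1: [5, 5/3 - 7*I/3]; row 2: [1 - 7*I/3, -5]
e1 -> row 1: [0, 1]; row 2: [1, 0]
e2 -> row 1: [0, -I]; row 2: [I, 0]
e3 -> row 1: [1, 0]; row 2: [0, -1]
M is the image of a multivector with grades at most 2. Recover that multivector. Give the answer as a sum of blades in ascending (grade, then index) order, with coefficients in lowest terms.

Method: 1, rho(e1), rho(e2), rho(e3) form a trace-orthogonal basis of the 2x2 complex matrices (tr(X Y) = 2 if X = Y, else 0), so M = m0*1 + m1*rho(e1) + m2*rho(e2) + m3*rho(e3) with m0 = tr(M)/2 = 0, m1 = tr(M rho(e1))/2 = 4/3 - 7*I/3, m2 = tr(M rho(e2))/2 = I/3, m3 = tr(M rho(e3))/2 = 5.
Multiplying table entries, the bivector images are rho(e1 e2) = I*rho(e3), rho(e1 e3) = -I*rho(e2), rho(e2 e3) = I*rho(e1); with real blade coefficients the real parts of m0..m3 are the coefficients of 1, e1, e2, e3 and the imaginary parts give the bivectors (e2 e3: Im m1, e1 e3: -Im m2, e1 e2: Im m3).
Answer: 4/3*e1 + 5*e3 - 1/3*e1 e3 - 7/3*e2 e3


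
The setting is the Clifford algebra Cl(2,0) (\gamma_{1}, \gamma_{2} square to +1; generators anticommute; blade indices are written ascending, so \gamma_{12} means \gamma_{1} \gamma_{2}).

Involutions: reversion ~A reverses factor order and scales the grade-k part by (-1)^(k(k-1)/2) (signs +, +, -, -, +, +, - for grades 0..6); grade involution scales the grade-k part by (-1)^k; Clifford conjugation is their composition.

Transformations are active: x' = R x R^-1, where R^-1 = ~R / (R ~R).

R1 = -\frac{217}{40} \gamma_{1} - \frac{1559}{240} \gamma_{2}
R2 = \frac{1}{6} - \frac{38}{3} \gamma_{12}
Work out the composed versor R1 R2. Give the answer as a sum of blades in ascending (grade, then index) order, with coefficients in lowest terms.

Distribute over the terms of R1 (each basis-blade product reordered to ascending indices, repeated generators contracted through their squares):
(-\frac{217}{40} \gamma_{1}) R2 = -\frac{217}{240} \gamma_{1} + \frac{4123}{60} \gamma_{2}
(-\frac{1559}{240} \gamma_{2}) R2 = -\frac{29621}{360} \gamma_{1} - \frac{1559}{1440} \gamma_{2}
Summing the partial products and collecting blades:
Answer: -\frac{59893}{720} \gamma_{1} + \frac{97393}{1440} \gamma_{2}


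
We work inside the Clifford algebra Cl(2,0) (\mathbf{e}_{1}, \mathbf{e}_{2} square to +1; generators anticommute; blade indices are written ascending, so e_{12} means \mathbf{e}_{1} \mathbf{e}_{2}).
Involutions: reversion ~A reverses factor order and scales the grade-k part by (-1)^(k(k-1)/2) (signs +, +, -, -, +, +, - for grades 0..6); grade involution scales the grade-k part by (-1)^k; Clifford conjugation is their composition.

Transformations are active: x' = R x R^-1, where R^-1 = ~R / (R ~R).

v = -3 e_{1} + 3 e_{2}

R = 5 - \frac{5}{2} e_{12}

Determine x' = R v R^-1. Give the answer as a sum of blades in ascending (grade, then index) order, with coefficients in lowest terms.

~R = 5 + \frac{5}{2} e_{12}, and R ~R = \frac{125}{4}, so R^-1 = ~R / (\frac{125}{4}).
R v = -\frac{45}{2} e_{1} + \frac{15}{2} e_{2}
Answer: -\frac{21}{5} e_{1} - \frac{3}{5} e_{2}


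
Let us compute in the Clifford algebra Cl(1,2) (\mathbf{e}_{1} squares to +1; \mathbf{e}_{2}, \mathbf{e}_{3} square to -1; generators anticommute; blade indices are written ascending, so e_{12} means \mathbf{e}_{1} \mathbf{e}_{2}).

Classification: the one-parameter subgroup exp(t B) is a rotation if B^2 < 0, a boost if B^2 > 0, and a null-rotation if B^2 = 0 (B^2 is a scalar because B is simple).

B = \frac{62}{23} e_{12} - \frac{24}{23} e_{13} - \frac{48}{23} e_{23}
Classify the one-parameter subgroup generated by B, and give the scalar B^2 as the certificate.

B^2 term by term: the squares give (\frac{62}{23})^2*(e_{12})^2 + (-\frac{24}{23})^2*(e_{13})^2 + (-\frac{48}{23})^2*(e_{23})^2 = \frac{3844}{529}*(+1) + \frac{576}{529}*(+1) + \frac{2304}{529}*(-1) = 4 (each basis 2-blade squares to minus the product of its generators' squares); cross terms between blades sharing an index anticommute and cancel. So B^2 = 4.
Answer: boost, certificate B^2 = 4. The invariant at work: B^2 = 4 is unchanged by conjugation, hence its sign classifies the subgroup whatever basis B is written in.


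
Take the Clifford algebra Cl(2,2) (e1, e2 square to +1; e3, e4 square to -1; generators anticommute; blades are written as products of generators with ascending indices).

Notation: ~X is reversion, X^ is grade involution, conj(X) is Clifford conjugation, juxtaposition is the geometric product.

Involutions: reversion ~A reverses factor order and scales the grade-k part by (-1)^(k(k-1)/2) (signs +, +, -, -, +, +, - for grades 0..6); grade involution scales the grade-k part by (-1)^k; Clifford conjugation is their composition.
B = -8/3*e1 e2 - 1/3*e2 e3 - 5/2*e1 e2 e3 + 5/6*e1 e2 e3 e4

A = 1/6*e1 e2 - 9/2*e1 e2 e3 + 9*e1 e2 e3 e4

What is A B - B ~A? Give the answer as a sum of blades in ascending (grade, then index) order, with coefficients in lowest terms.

first term: 691/36 + 3/2*e1 - 139/12*e3 + 75/4*e4 - 1/18*e1 e3 - 3*e1 e4 + 859/36*e3 e4
second term: -151/36 - 3/2*e1 + 139/12*e3 - 105/4*e4 - 1/18*e1 e3 - 3*e1 e4 + 869/36*e3 e4
Answer: 421/18 + 3*e1 - 139/6*e3 + 45*e4 - 5/18*e3 e4


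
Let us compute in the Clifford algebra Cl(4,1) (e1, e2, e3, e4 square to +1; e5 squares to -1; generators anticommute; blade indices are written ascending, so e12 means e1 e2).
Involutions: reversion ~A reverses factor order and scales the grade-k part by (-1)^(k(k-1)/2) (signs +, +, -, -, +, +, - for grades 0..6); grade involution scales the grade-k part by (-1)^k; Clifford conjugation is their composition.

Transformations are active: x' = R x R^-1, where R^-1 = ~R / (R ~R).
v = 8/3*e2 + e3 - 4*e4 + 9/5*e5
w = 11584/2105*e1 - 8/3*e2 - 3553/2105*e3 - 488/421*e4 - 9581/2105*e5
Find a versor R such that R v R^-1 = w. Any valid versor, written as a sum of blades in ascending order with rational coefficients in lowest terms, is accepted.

The midline construction: v and w both square to 4696/225, so reflecting in their sum 11584/2105*e1 - 1448/2105*e3 - 2172/421*e4 - 5792/2105*e5 exchanges them.
Answer: 11584/2105*e1 - 1448/2105*e3 - 2172/421*e4 - 5792/2105*e5


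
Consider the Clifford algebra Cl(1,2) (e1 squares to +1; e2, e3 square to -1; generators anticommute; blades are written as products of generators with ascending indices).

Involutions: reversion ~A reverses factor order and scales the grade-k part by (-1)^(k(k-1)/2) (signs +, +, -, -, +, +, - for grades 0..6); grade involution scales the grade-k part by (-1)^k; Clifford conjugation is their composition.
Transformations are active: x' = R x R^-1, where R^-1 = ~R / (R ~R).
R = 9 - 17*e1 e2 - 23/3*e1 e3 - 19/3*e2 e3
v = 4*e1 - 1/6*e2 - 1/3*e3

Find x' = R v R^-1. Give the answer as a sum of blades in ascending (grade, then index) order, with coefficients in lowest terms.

~R = 9 + 17*e1 e2 + 23/3*e1 e3 + 19/3*e2 e3, and R ~R = -680/3, so R^-1 = ~R / (-680/3).
R v = 551/18*e1 + 1159/18*e2 + 517/18*e3 - 377/18*e1 e2 e3
Answer: -1163/153*e1 - 4868/765*e2 + 203/170*e3


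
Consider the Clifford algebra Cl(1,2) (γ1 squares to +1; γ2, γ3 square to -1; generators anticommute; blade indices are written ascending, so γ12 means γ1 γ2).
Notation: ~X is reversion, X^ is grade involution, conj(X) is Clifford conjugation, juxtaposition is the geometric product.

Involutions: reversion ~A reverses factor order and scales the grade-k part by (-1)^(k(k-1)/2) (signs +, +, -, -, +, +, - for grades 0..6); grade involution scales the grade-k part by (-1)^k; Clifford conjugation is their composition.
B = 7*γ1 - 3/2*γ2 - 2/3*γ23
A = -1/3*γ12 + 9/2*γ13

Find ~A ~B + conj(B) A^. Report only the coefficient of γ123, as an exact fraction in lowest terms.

first term: 1/2*γ1 - 7/3*γ2 + 63/2*γ3 - 3*γ12 - 2/9*γ13 - 27/4*γ123
second term: -1/2*γ1 + 7/3*γ2 - 63/2*γ3 - 3*γ12 - 2/9*γ13 - 27/4*γ123
Answer: -27/2


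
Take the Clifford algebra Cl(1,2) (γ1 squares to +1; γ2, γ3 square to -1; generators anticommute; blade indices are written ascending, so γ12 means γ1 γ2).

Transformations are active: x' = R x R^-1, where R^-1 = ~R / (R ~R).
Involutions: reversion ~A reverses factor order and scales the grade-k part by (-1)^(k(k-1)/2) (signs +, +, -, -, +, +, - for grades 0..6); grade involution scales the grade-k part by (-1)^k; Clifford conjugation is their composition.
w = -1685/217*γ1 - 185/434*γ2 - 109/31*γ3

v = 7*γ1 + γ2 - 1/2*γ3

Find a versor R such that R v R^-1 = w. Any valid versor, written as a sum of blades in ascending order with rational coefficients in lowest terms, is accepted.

Reasoning: v^2 = w^2 = 191/4 since conjugation preserves the quadratic form; R = v + w = -166/217*γ1 + 249/434*γ2 - 249/62*γ3 is then valid when invertible, keeping its own part and reversing (v - w)/2.
Answer: -166/217*γ1 + 249/434*γ2 - 249/62*γ3


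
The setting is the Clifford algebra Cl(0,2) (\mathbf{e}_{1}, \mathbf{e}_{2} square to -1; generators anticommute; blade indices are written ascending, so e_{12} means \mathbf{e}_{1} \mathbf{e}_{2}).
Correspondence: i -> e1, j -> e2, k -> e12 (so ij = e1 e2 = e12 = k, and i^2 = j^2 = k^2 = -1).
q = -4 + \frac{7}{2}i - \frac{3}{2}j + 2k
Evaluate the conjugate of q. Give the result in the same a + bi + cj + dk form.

In blades: q = -4 + \frac{7}{2} e_{1} - \frac{3}{2} e_{2} + 2 e_{12}.
Conjugation here is Clifford conjugation: the scalar is fixed and the grade-1 and grade-2 blades all flip sign, giving -4 - \frac{7}{2} e_{1} + \frac{3}{2} e_{2} - 2 e_{12}; translating back:
Answer: -4 - \frac{7}{2}i + \frac{3}{2}j - 2k


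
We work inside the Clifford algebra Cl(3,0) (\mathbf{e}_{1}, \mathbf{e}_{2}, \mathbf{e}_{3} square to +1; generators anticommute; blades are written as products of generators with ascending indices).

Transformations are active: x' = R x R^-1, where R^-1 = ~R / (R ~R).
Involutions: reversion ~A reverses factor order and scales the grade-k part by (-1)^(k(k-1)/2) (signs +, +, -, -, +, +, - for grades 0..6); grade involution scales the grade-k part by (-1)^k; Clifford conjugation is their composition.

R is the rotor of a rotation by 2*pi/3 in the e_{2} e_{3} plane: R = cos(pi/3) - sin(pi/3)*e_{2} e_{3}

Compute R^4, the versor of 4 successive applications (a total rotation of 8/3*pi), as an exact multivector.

Because a rotor carries half the rotation angle, composing 4 copies of this e_{2} e_{3}-plane rotor multiplies the phase: 4*(pi/3) = \frac{4 \pi}{3}, hence R^4 = cos(\frac{4 \pi}{3}) - sin(\frac{4 \pi}{3})*e_{2} e_{3}.
cos(\frac{4 \pi}{3}) = - \frac{1}{2} and sin(\frac{4 \pi}{3}) = - \frac{\sqrt{3}}{2}, so R^4 = -\frac{1}{2} + \frac{\sqrt{3}}{2} e_{2} e_{3}. The net rotation is 2/3*pi (after discarding 1 full turn, each of which contributes a factor -1 to the rotor); the rotor keeps the half-angle phase exactly.
Answer: -\frac{1}{2} + \frac{\sqrt{3}}{2} e_{2} e_{3}


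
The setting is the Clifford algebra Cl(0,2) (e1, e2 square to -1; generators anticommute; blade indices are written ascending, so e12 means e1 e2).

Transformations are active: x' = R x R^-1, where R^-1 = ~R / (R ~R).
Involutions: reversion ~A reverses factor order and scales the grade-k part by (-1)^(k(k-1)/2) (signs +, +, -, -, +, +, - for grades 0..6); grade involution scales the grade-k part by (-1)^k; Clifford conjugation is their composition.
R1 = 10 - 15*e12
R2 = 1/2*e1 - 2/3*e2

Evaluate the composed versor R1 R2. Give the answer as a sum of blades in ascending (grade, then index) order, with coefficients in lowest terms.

Distribute over the terms of R1 (each basis-blade product reordered to ascending indices, repeated generators contracted through their squares):
(10) R2 = 5*e1 - 20/3*e2
(-15*e12) R2 = -10*e1 - 15/2*e2
Summing the partial products and collecting blades:
Answer: -5*e1 - 85/6*e2


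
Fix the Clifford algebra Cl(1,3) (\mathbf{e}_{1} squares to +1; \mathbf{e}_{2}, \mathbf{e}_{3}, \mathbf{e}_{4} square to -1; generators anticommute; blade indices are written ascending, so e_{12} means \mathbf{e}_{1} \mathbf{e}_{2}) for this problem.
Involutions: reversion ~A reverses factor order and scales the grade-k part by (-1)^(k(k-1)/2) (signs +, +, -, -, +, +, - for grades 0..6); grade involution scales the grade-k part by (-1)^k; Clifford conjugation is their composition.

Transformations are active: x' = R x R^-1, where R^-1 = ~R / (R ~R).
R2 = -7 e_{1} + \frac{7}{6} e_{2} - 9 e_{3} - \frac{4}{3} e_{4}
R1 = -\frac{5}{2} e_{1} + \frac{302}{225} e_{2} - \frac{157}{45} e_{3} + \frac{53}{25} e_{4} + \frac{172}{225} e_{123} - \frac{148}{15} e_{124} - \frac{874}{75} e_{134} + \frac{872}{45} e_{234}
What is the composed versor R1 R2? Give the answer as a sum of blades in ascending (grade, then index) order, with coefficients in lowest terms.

Distribute over the terms of R2 (each basis-blade product reordered to ascending indices, repeated generators contracted through their squares):
R1 (-7 e_{1}) = \frac{35}{2} + \frac{2114}{225} e_{12} - \frac{1099}{45} e_{13} + \frac{371}{25} e_{14} - \frac{1204}{225} e_{23} + \frac{1036}{15} e_{24} + \frac{6118}{75} e_{34} + \frac{6104}{45} e_{1234}
R1 (\frac{7}{6} e_{2}) = -\frac{1057}{675} - \frac{35}{12} e_{12} + \frac{602}{675} e_{13} - \frac{518}{45} e_{14} + \frac{1099}{270} e_{23} - \frac{371}{150} e_{24} - \frac{3052}{135} e_{34} - \frac{3059}{225} e_{1234}
R1 (-9 e_{3}) = -\frac{157}{5} + \frac{172}{25} e_{12} + \frac{45}{2} e_{13} + \frac{2622}{25} e_{14} - \frac{302}{25} e_{23} - \frac{872}{5} e_{24} + \frac{477}{25} e_{34} - \frac{444}{5} e_{1234}
R1 (-\frac{4}{3} e_{4}) = \frac{212}{75} - \frac{592}{45} e_{12} - \frac{3496}{225} e_{13} + \frac{10}{3} e_{14} + \frac{3488}{135} e_{23} - \frac{1208}{675} e_{24} + \frac{628}{135} e_{34} - \frac{688}{675} e_{1234}
Summing the partial products and collecting blades:
Answer: -\frac{17063}{1350} + \frac{61}{300} e_{12} - \frac{22367}{1350} e_{13} + \frac{25097}{225} e_{14} + \frac{16843}{1350} e_{23} - \frac{29591}{270} e_{24} + \frac{18607}{225} e_{34} + \frac{4351}{135} e_{1234}


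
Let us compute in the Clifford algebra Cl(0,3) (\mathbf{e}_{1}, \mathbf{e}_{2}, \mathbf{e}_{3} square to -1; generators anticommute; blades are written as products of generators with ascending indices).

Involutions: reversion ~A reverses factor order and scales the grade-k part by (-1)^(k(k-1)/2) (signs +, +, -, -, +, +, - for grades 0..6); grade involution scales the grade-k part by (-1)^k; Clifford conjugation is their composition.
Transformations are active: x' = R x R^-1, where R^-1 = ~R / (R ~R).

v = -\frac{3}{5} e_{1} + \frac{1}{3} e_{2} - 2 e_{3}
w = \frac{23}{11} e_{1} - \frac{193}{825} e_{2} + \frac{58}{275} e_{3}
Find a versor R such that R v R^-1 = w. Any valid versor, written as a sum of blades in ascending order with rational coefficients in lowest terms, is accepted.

Take R = v + w = \frac{82}{55} e_{1} + \frac{82}{825} e_{2} - \frac{492}{275} e_{3}. Because q(v) = q(w) = -\frac{1006}{225}, conjugation by R sends v exactly to w.
Answer: \frac{82}{55} e_{1} + \frac{82}{825} e_{2} - \frac{492}{275} e_{3}


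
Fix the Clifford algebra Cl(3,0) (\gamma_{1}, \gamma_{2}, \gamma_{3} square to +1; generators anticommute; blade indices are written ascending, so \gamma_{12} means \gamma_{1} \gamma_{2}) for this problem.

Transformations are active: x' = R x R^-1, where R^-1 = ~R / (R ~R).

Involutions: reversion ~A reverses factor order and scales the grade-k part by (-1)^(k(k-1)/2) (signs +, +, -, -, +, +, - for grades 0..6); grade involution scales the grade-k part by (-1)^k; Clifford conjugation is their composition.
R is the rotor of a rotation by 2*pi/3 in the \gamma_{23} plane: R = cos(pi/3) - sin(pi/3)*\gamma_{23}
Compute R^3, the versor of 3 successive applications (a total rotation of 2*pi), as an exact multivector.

Rotor phase runs at HALF the rotation angle; powers of one rotor simply add phase, so after 3 steps in \gamma_{23} the phase is 3*pi/3 = \pi and R^3 = cos(\pi) - sin(\pi)*\gamma_{23}.
cos(\pi) = -1 and sin(\pi) = 0, so R^3 = -1. The total rotation 2*pi is 1 full turn, so every vector returns to itself, yet the rotor is -1, on the OTHER sheet of the double cover (an odd number of 2*pi turns).
Answer: -1


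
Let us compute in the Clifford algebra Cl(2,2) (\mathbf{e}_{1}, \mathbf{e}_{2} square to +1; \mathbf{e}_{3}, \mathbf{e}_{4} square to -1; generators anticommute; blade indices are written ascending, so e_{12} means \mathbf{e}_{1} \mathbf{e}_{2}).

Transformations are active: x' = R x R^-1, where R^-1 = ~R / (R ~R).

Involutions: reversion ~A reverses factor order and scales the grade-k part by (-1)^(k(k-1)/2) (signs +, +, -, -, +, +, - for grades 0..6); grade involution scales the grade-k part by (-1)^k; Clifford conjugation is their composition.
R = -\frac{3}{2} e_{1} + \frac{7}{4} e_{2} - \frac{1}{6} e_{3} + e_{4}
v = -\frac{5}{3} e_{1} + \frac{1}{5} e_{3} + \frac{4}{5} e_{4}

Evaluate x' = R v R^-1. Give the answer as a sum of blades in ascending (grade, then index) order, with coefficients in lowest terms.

~R = -\frac{3}{2} e_{1} + \frac{7}{4} e_{2} - \frac{1}{6} e_{3} + e_{4}, and R ~R = \frac{617}{144}, so R^-1 = ~R / (\frac{617}{144}).
R v = \frac{26}{15} + \frac{35}{12} e_{12} - \frac{26}{45} e_{13} + \frac{7}{15} e_{14} + \frac{7}{20} e_{23} + \frac{7}{5} e_{24} - \frac{1}{3} e_{34}
Answer: \frac{4193}{9255} e_{1} + \frac{4368}{3085} e_{2} - \frac{1033}{3085} e_{3} + \frac{28}{3085} e_{4}


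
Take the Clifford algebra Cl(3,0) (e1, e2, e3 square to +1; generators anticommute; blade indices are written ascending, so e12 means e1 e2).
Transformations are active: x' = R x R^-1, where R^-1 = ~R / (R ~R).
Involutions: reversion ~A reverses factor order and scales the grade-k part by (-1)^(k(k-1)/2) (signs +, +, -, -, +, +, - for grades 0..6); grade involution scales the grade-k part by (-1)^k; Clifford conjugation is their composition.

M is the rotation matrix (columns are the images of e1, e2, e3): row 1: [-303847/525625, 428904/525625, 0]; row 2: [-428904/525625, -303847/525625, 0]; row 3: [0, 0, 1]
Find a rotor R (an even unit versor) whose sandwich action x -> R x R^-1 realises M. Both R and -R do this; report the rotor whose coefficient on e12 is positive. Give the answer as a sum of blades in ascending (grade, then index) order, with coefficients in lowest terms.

Method: write R = a + b12*e12 + b13*e13 + b23*e23 with a^2 + b12^2 + b13^2 + b23^2 = 1 (so R^-1 = ~R). Expanding the columns R e_j ~R gives tr M = 4a^2 - 1 and, from the antisymmetric part, M21 - M12 = -4a*b12, M13 - M31 = 4a*b13, M32 - M23 = -4a*b23.
Here tr M = -82069/525625, so a^2 = (1 + tr M)/4 = 110889/525625 and a = ±333/725. Taking a = 333/725: M21 - M12 = -857808/525625, M13 - M31 = 0, M32 - M23 = 0, giving b12 = 644/725, b13 = 0, b23 = 0, i.e. R = 333/725 + 644/725*e12.
Its e12 coefficient is already positive.
Answer: 333/725 + 644/725*e12. Note: both R and -R realise this M (trace -82069/525625); the covering map identifies them, and the e12-coefficient sign is the tie-breaker.


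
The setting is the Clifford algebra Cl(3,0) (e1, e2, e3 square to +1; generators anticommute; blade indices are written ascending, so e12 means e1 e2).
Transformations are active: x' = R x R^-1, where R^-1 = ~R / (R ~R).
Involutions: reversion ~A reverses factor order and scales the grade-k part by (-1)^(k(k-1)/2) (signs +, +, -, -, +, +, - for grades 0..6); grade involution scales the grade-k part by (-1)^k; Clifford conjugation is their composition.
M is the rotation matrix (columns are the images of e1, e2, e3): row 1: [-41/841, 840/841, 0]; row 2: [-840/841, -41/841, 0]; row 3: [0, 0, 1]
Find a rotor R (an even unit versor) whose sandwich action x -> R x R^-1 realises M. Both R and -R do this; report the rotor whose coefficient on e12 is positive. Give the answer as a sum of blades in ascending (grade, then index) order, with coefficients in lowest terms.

Method: write R = a + b12*e12 + b13*e13 + b23*e23 with a^2 + b12^2 + b13^2 + b23^2 = 1 (so R^-1 = ~R). Expanding the columns R e_j ~R gives tr M = 4a^2 - 1 and, from the antisymmetric part, M21 - M12 = -4a*b12, M13 - M31 = 4a*b13, M32 - M23 = -4a*b23.
Here tr M = 759/841, so a^2 = (1 + tr M)/4 = 400/841 and a = ±20/29. Taking a = 20/29: M21 - M12 = -1680/841, M13 - M31 = 0, M32 - M23 = 0, giving b12 = 21/29, b13 = 0, b23 = 0, i.e. R = 20/29 + 21/29*e12.
Its e12 coefficient is already positive.
Answer: 20/29 + 21/29*e12. Note: both R and -R realise this M (trace 759/841); the covering map identifies them, and the e12-coefficient sign is the tie-breaker.


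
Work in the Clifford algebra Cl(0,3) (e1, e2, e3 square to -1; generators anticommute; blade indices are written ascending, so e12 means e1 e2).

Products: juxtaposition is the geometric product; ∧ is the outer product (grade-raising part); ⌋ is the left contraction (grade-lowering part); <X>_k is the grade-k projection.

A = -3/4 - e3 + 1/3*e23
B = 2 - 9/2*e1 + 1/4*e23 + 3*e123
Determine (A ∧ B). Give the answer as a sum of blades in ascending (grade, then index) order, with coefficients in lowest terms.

step 1: -3/2 + 27/8*e1 - 2*e3 - 9/2*e13 + 23/48*e23 - 15/4*e123
Answer: -3/2 + 27/8*e1 - 2*e3 - 9/2*e13 + 23/48*e23 - 15/4*e123


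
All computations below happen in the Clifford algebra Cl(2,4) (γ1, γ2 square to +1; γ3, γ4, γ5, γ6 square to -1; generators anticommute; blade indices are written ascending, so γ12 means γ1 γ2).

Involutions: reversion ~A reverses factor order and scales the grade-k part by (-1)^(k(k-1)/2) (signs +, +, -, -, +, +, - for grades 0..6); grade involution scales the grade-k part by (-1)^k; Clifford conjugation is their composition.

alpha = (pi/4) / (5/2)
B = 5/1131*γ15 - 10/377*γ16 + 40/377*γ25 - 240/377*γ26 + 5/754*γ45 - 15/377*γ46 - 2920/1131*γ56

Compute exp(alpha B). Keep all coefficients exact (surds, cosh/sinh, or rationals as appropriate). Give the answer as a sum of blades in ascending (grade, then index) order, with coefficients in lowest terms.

B^2 term by term: the squares give (5/1131)^2*(γ15)^2 + (-10/377)^2*(γ16)^2 + (40/377)^2*(γ25)^2 + (-240/377)^2*(γ26)^2 + (5/754)^2*(γ45)^2 + (-15/377)^2*(γ46)^2 + (-2920/1131)^2*(γ56)^2 = 25/1279161*(+1) + 100/142129*(+1) + 1600/142129*(+1) + 57600/142129*(+1) + 25/568516*(-1) + 225/142129*(-1) + 8526400/1279161*(-1) = -25/4 (each basis 2-blade squares to minus the product of its generators' squares); cross terms between blades sharing an index anticommute and cancel; the commuting (index-disjoint) pairs give grade-4 terms 2*c*c'*(blade product), which cancel blade by blade — γ1256: 800/142129 - 800/142129 = 0; γ1456: 50/142129 - 50/142129 = 0; γ2456: 1200/142129 - 1200/142129 = 0 — confirming B is simple. So B^2 = -25/4.
B^2 = -25/4 — circular case — the even/odd split gives cos and sin: l = 5/2, alpha*l = pi/4, so exp(alpha B) = cos(pi/4) + (sin(pi/4)/(5/2))*B = sqrt(2)/2 + (sqrt(2)/5)*B.
Answer: sqrt(2)/2 + sqrt(2)/1131*γ15 - 2*sqrt(2)/377*γ16 + 8*sqrt(2)/377*γ25 - 48*sqrt(2)/377*γ26 + sqrt(2)/754*γ45 - 3*sqrt(2)/377*γ46 - 584*sqrt(2)/1131*γ56


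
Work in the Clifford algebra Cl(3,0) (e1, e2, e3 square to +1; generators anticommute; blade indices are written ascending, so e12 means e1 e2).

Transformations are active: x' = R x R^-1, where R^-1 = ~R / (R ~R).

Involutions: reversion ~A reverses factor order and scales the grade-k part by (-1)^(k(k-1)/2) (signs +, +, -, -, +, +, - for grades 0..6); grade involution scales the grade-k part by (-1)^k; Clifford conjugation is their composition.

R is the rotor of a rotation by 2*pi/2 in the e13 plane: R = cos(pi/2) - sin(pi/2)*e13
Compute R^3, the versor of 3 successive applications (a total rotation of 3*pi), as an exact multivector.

The rotor phase is half the rotation angle and phases add under composition, so 3 steps in the e13 plane accumulate phase 3*(pi/2) = 3*pi/2: R^3 = cos(3*pi/2) - sin(3*pi/2)*e13.
cos(3*pi/2) = 0 and sin(3*pi/2) = -1, so R^3 = e13. The net rotation is 1*pi (after discarding 1 full turn, each of which contributes a factor -1 to the rotor); the rotor keeps the half-angle phase exactly.
Answer: e13


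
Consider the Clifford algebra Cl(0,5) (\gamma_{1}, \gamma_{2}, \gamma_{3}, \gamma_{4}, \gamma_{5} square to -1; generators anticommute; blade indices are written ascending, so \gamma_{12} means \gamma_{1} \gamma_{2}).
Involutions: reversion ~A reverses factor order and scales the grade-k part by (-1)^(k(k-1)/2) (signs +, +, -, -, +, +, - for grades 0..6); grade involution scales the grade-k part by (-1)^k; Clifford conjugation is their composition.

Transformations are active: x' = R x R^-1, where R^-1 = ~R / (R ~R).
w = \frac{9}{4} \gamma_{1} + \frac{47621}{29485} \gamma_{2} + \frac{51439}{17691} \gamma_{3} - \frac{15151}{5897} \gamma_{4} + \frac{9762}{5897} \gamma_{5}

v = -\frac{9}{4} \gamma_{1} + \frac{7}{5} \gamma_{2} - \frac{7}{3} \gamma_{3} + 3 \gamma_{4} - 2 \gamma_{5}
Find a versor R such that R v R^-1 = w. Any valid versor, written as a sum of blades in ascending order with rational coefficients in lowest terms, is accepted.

Key observation: q(v) = q(w) = -\frac{91681}{3600} (sandwiches preserve the norm), so R = v + w = \frac{17780}{5897} \gamma_{2} + \frac{10160}{17691} \gamma_{3} + \frac{2540}{5897} \gamma_{4} - \frac{2032}{5897} \gamma_{5} works whenever it is invertible — the component of v along it is kept and (v - w)/2 reverses, sending v to w.
Answer: \frac{17780}{5897} \gamma_{2} + \frac{10160}{17691} \gamma_{3} + \frac{2540}{5897} \gamma_{4} - \frac{2032}{5897} \gamma_{5}


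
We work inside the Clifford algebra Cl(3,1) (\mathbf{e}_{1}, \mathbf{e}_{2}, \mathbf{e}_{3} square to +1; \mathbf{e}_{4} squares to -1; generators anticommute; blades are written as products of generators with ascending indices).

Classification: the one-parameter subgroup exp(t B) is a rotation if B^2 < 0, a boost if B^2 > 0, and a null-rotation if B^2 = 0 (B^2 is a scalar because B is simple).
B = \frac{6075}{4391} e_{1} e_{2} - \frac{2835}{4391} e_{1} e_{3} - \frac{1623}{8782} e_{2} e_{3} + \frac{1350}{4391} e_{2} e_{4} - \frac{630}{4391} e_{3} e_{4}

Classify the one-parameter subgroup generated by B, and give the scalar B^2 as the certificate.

B^2 term by term: the squares give (\frac{6075}{4391})^2*(e_{1} e_{2})^2 + (-\frac{2835}{4391})^2*(e_{1} e_{3})^2 + (-\frac{1623}{8782})^2*(e_{2} e_{3})^2 + (\frac{1350}{4391})^2*(e_{2} e_{4})^2 + (-\frac{630}{4391})^2*(e_{3} e_{4})^2 = \frac{36905625}{19280881}*(-1) + \frac{8037225}{19280881}*(-1) + \frac{2634129}{77123524}*(-1) + \frac{1822500}{19280881}*(+1) + \frac{396900}{19280881}*(+1) = -\frac{9}{4} (each basis 2-blade squares to minus the product of its generators' squares); cross terms between blades sharing an index anticommute and cancel; the commuting (index-disjoint) pairs give grade-4 terms 2*c*c'*(blade product), which cancel blade by blade — e_{1} e_{2} e_{3} e_{4}: -\frac{7654500}{19280881} + \frac{7654500}{19280881} = 0 — confirming B is simple. So B^2 = -\frac{9}{4}.
Answer: rotation, certificate B^2 = -\frac{9}{4}. The class reads off the invariant scalar -\frac{9}{4} directly.


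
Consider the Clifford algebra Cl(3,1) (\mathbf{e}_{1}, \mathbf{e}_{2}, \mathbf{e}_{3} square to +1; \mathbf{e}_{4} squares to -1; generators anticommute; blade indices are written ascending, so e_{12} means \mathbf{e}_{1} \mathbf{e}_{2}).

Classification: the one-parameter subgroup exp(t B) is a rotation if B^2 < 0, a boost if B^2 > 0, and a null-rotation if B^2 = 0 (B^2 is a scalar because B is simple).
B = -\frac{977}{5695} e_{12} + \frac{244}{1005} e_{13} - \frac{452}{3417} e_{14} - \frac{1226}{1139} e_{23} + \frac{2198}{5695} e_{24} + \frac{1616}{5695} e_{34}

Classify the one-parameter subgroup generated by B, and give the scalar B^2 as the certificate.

B^2 term by term: the squares give (-\frac{977}{5695})^2*(e_{12})^2 + (\frac{244}{1005})^2*(e_{13})^2 + (-\frac{452}{3417})^2*(e_{14})^2 + (-\frac{1226}{1139})^2*(e_{23})^2 + (\frac{2198}{5695})^2*(e_{24})^2 + (\frac{1616}{5695})^2*(e_{34})^2 = \frac{954529}{32433025}*(-1) + \frac{59536}{1010025}*(-1) + \frac{204304}{11675889}*(+1) + \frac{1503076}{1297321}*(-1) + \frac{4831204}{32433025}*(+1) + \frac{2611456}{32433025}*(+1) = -1 (each basis 2-blade squares to minus the product of its generators' squares); cross terms between blades sharing an index anticommute and cancel; the commuting (index-disjoint) pairs give grade-4 terms 2*c*c'*(blade product), which cancel blade by blade — e_{1234}: -\frac{3157664}{32433025} - \frac{1072624}{5723475} + \frac{1108304}{3891963} = 0 — confirming B is simple. So B^2 = -1.
Answer: rotation, certificate B^2 = -1. Because -1 is invariant under every versor sandwich, the classification follows from its sign alone.


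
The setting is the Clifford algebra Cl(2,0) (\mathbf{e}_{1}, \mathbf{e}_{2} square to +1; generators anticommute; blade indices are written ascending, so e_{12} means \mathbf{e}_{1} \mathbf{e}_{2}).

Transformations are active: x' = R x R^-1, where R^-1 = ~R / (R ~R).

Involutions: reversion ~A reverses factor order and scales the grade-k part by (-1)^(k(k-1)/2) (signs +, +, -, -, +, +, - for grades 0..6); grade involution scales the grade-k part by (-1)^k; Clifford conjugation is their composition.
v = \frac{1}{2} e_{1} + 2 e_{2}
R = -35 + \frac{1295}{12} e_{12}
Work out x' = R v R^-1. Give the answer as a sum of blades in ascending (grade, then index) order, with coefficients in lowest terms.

~R = -35 - \frac{1295}{12} e_{12}, and R ~R = \frac{1853425}{144}, so R^-1 = ~R / (\frac{1853425}{144}).
R v = \frac{595}{3} e_{1} - \frac{2975}{24} e_{2}
Answer: -\frac{281}{178} e_{1} - \frac{118}{89} e_{2}


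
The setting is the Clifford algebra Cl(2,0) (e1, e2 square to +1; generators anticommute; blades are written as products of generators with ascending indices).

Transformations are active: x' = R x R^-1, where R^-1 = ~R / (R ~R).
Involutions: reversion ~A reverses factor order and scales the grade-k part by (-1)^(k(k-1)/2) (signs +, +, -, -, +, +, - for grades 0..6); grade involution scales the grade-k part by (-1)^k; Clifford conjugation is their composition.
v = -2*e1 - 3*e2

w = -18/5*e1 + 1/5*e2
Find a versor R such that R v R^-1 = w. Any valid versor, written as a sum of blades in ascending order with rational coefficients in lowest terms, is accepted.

Since q(v) = q(w) = 13, the sum R = v + w = -28/5*e1 - 14/5*e2 does the job whenever invertible.
Answer: -28/5*e1 - 14/5*e2


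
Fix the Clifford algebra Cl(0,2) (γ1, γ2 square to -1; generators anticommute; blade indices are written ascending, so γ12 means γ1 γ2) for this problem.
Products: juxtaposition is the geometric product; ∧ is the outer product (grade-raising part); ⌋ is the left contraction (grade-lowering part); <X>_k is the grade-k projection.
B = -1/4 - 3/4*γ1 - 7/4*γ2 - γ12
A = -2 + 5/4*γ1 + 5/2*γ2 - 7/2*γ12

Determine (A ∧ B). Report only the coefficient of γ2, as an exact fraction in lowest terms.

step 1: 1/2 + 19/16*γ1 + 23/8*γ2 + 41/16*γ12
Answer: 23/8


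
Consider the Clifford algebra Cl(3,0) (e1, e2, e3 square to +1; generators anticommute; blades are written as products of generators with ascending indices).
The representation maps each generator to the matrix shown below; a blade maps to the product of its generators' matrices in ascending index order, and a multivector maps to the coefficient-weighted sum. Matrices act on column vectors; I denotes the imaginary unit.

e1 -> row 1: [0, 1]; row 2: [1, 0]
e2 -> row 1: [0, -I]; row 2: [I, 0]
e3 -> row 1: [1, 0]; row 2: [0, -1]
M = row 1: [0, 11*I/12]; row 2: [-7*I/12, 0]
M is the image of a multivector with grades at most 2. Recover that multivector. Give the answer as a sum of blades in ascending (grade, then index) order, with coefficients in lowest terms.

Method: 1, rho(e1), rho(e2), rho(e3) form a trace-orthogonal basis of the 2x2 complex matrices (tr(X Y) = 2 if X = Y, else 0), so M = m0*1 + m1*rho(e1) + m2*rho(e2) + m3*rho(e3) with m0 = tr(M)/2 = 0, m1 = tr(M rho(e1))/2 = I/6, m2 = tr(M rho(e2))/2 = -3/4, m3 = tr(M rho(e3))/2 = 0.
Multiplying table entries, the bivector images are rho(e1 e2) = I*rho(e3), rho(e1 e3) = -I*rho(e2), rho(e2 e3) = I*rho(e1); with real blade coefficients the real parts of m0..m3 are the coefficients of 1, e1, e2, e3 and the imaginary parts give the bivectors (e2 e3: Im m1, e1 e3: -Im m2, e1 e2: Im m3).
Answer: -3/4*e2 + 1/6*e2 e3


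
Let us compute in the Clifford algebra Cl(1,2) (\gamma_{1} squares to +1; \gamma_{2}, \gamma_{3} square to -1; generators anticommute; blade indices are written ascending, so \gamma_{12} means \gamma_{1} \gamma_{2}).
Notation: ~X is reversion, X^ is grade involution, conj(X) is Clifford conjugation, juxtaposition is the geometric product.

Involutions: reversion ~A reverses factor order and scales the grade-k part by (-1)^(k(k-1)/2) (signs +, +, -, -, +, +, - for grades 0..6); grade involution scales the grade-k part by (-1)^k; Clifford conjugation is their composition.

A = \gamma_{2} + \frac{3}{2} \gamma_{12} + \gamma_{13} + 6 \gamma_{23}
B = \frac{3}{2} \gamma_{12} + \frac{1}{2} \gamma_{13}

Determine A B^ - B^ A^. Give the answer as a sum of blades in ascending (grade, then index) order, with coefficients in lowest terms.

first term: \frac{11}{4} + \frac{3}{2} \gamma_{1} - 3 \gamma_{12} + 9 \gamma_{13} + \frac{3}{4} \gamma_{23} - \frac{1}{2} \gamma_{123}
second term: \frac{11}{4} + \frac{3}{2} \gamma_{1} + 3 \gamma_{12} - 9 \gamma_{13} - \frac{3}{4} \gamma_{23} + \frac{1}{2} \gamma_{123}
Answer: -6 \gamma_{12} + 18 \gamma_{13} + \frac{3}{2} \gamma_{23} - \gamma_{123}
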